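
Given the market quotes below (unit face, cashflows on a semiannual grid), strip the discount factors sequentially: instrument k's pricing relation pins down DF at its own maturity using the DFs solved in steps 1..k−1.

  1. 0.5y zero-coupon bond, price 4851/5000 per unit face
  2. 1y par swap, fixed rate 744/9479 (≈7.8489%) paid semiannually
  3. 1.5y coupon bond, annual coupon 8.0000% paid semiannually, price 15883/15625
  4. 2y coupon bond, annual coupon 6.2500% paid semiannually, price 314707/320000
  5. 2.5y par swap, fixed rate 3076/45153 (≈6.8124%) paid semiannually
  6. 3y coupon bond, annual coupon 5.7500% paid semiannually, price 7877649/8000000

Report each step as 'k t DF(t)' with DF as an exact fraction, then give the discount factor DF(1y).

step 1 [0.5y] zero: DF = P = 4851/5000 ≈ 0.970200
step 2 [1y] swap r/2=372/9479: DF=(1 − 372/9479·(0.970200))/(1+372/9479) = 1157/1250 ≈ 0.925600
step 3 [1.5y] bond c/2=1/25: DF=(15883/15625 − 1/25·(0.970200+0.925600))/(1+1/25) = 1809/2000 ≈ 0.904500
step 4 [2y] bond c/2=1/32: DF=(314707/320000 − 1/32·(0.970200+0.925600+0.904500))/(1+1/32) = 543/625 ≈ 0.868800
step 5 [2.5y] swap r/2=1538/45153: DF=(1 − 1538/45153·(0.970200+0.925600+0.904500+0.868800))/(1+1538/45153) = 4231/5000 ≈ 0.846200
step 6 [3y] bond c/2=23/800: DF=(7877649/8000000 − 23/800·(0.970200+0.925600+0.904500+0.868800+0.846200))/(1+23/800) = 831/1000 ≈ 0.831000

1 1/2 4851/5000
2 1 1157/1250
3 3/2 1809/2000
4 2 543/625
5 5/2 4231/5000
6 3 831/1000
DF(1y) = 1157/1250 ≈ 0.925600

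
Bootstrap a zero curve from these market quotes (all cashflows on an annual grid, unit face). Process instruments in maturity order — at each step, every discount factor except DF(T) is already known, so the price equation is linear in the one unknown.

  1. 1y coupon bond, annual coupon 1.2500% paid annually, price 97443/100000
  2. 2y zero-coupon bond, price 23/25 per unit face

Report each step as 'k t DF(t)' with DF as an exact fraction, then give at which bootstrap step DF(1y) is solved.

1 1 1203/1250
2 2 23/25
DF(1y) is solved at step 1

step 1 [1y] bond c/1=1/80: DF=(97443/100000 − 1/80·(0))/(1+1/80) = 1203/1250 ≈ 0.962400
step 2 [2y] zero: DF = P = 23/25 ≈ 0.920000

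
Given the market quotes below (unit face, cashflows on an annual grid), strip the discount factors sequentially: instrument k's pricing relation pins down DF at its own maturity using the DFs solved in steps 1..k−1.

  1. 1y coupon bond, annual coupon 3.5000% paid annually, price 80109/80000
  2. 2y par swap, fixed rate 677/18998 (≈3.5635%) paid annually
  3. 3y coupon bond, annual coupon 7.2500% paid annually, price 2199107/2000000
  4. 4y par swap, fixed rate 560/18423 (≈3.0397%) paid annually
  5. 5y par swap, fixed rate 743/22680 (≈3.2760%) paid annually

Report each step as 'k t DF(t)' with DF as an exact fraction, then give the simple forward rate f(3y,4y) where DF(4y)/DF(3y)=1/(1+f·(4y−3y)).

1 1 387/400
2 2 9323/10000
3 3 1121/1250
4 4 111/125
5 5 4257/5000
f(3y,4y) = ((1121/1250)/(111/125) − 1)/(1) = 11/1110 ≈ 0.9910%

step 1 [1y] bond c/1=7/200: DF=(80109/80000 − 7/200·(0))/(1+7/200) = 387/400 ≈ 0.967500
step 2 [2y] swap r/1=677/18998: DF=(1 − 677/18998·(0.967500))/(1+677/18998) = 9323/10000 ≈ 0.932300
step 3 [3y] bond c/1=29/400: DF=(2199107/2000000 − 29/400·(0.967500+0.932300))/(1+29/400) = 1121/1250 ≈ 0.896800
step 4 [4y] swap r/1=560/18423: DF=(1 − 560/18423·(0.967500+0.932300+0.896800))/(1+560/18423) = 111/125 ≈ 0.888000
step 5 [5y] swap r/1=743/22680: DF=(1 − 743/22680·(0.967500+0.932300+0.896800+0.888000))/(1+743/22680) = 4257/5000 ≈ 0.851400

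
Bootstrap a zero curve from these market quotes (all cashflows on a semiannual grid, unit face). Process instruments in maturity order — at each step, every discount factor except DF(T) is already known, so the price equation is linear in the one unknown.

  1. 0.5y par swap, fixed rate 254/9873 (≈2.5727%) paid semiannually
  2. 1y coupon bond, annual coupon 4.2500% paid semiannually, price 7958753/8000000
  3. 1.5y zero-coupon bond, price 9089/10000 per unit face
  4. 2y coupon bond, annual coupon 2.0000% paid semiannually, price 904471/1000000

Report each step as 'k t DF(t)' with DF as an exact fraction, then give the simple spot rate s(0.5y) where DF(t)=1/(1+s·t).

1 1/2 9873/10000
2 1 596/625
3 3/2 9089/10000
4 2 8673/10000
s(0.5y) = (1/(9873/10000) − 1)/(1/2) = 254/9873 ≈ 2.5727%

step 1 [0.5y] swap r/2=127/9873: DF=(1 − 127/9873·(0))/(1+127/9873) = 9873/10000 ≈ 0.987300
step 2 [1y] bond c/2=17/800: DF=(7958753/8000000 − 17/800·(0.987300))/(1+17/800) = 596/625 ≈ 0.953600
step 3 [1.5y] zero: DF = P = 9089/10000 ≈ 0.908900
step 4 [2y] bond c/2=1/100: DF=(904471/1000000 − 1/100·(0.987300+0.953600+0.908900))/(1+1/100) = 8673/10000 ≈ 0.867300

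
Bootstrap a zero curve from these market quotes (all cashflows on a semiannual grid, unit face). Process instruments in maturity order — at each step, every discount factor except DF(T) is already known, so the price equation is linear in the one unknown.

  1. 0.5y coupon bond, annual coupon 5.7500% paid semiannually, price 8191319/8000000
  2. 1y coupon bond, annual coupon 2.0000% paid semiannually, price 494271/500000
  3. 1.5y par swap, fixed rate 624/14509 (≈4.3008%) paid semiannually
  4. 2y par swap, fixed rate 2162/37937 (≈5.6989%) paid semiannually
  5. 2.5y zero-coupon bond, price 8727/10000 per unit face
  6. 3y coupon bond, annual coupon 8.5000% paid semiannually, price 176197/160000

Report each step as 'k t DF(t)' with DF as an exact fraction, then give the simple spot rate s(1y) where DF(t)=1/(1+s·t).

1 1/2 9953/10000
2 1 9689/10000
3 3/2 586/625
4 2 8919/10000
5 5/2 8727/10000
6 3 8661/10000
s(1y) = (1/(9689/10000) − 1)/(1) = 311/9689 ≈ 3.2098%

step 1 [0.5y] bond c/2=23/800: DF=(8191319/8000000 − 23/800·(0))/(1+23/800) = 9953/10000 ≈ 0.995300
step 2 [1y] bond c/2=1/100: DF=(494271/500000 − 1/100·(0.995300))/(1+1/100) = 9689/10000 ≈ 0.968900
step 3 [1.5y] swap r/2=312/14509: DF=(1 − 312/14509·(0.995300+0.968900))/(1+312/14509) = 586/625 ≈ 0.937600
step 4 [2y] swap r/2=1081/37937: DF=(1 − 1081/37937·(0.995300+0.968900+0.937600))/(1+1081/37937) = 8919/10000 ≈ 0.891900
step 5 [2.5y] zero: DF = P = 8727/10000 ≈ 0.872700
step 6 [3y] bond c/2=17/400: DF=(176197/160000 − 17/400·(0.995300+0.968900+0.937600+0.891900+0.872700))/(1+17/400) = 8661/10000 ≈ 0.866100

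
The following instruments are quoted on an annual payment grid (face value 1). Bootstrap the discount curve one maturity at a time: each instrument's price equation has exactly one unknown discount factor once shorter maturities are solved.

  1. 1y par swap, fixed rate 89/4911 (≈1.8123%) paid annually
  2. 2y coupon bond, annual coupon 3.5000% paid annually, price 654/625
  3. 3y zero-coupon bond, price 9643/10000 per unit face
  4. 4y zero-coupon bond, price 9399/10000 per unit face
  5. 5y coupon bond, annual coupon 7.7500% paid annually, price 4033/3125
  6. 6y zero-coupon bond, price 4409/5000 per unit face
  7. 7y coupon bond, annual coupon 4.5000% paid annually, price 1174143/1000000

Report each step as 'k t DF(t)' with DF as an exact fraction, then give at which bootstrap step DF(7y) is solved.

step 1 [1y] swap r/1=89/4911: DF=(1 − 89/4911·(0))/(1+89/4911) = 4911/5000 ≈ 0.982200
step 2 [2y] bond c/1=7/200: DF=(654/625 − 7/200·(0.982200))/(1+7/200) = 4889/5000 ≈ 0.977800
step 3 [3y] zero: DF = P = 9643/10000 ≈ 0.964300
step 4 [4y] zero: DF = P = 9399/10000 ≈ 0.939900
step 5 [5y] bond c/1=31/400: DF=(4033/3125 − 31/400·(0.982200+0.977800+0.964300+0.939900))/(1+31/400) = 4599/5000 ≈ 0.919800
step 6 [6y] zero: DF = P = 4409/5000 ≈ 0.881800
step 7 [7y] bond c/1=9/200: DF=(1174143/1000000 − 9/200·(0.982200+0.977800+0.964300+0.939900+0.919800+0.881800))/(1+9/200) = 2199/2500 ≈ 0.879600

1 1 4911/5000
2 2 4889/5000
3 3 9643/10000
4 4 9399/10000
5 5 4599/5000
6 6 4409/5000
7 7 2199/2500
DF(7y) is solved at step 7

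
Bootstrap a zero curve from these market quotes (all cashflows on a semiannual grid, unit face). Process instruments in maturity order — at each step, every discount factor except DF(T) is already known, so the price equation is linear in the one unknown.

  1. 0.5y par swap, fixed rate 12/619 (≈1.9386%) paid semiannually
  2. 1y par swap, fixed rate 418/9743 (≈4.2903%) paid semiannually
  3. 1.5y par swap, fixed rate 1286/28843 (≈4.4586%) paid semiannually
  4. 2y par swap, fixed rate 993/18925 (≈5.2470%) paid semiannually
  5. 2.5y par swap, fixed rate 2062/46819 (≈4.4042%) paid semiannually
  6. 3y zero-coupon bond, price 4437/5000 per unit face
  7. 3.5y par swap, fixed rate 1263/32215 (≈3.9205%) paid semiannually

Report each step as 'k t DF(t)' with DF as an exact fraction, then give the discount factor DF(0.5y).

step 1 [0.5y] swap r/2=6/619: DF=(1 − 6/619·(0))/(1+6/619) = 619/625 ≈ 0.990400
step 2 [1y] swap r/2=209/9743: DF=(1 − 209/9743·(0.990400))/(1+209/9743) = 4791/5000 ≈ 0.958200
step 3 [1.5y] swap r/2=643/28843: DF=(1 − 643/28843·(0.990400+0.958200))/(1+643/28843) = 9357/10000 ≈ 0.935700
step 4 [2y] swap r/2=993/37850: DF=(1 − 993/37850·(0.990400+0.958200+0.935700))/(1+993/37850) = 9007/10000 ≈ 0.900700
step 5 [2.5y] swap r/2=1031/46819: DF=(1 − 1031/46819·(0.990400+0.958200+0.935700+0.900700))/(1+1031/46819) = 8969/10000 ≈ 0.896900
step 6 [3y] zero: DF = P = 4437/5000 ≈ 0.887400
step 7 [3.5y] swap r/2=1263/64430: DF=(1 − 1263/64430·(0.990400+0.958200+0.935700+0.900700+0.896900+0.887400))/(1+1263/64430) = 8737/10000 ≈ 0.873700

1 1/2 619/625
2 1 4791/5000
3 3/2 9357/10000
4 2 9007/10000
5 5/2 8969/10000
6 3 4437/5000
7 7/2 8737/10000
DF(0.5y) = 619/625 ≈ 0.990400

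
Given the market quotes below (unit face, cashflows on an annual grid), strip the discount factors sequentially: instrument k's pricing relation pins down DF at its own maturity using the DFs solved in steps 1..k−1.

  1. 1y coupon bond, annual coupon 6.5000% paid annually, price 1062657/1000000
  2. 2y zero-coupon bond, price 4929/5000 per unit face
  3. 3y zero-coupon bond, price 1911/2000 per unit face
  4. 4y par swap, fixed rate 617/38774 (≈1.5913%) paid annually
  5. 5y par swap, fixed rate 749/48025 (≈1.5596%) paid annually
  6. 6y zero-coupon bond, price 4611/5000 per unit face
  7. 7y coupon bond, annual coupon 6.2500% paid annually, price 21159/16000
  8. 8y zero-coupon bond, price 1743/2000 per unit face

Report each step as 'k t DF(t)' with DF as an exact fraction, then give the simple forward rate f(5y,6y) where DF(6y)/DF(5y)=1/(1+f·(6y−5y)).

1 1 4989/5000
2 2 4929/5000
3 3 1911/2000
4 4 9383/10000
5 5 9251/10000
6 6 4611/5000
7 7 9079/10000
8 8 1743/2000
f(5y,6y) = ((9251/10000)/(4611/5000) − 1)/(1) = 1/318 ≈ 0.3145%

step 1 [1y] bond c/1=13/200: DF=(1062657/1000000 − 13/200·(0))/(1+13/200) = 4989/5000 ≈ 0.997800
step 2 [2y] zero: DF = P = 4929/5000 ≈ 0.985800
step 3 [3y] zero: DF = P = 1911/2000 ≈ 0.955500
step 4 [4y] swap r/1=617/38774: DF=(1 − 617/38774·(0.997800+0.985800+0.955500))/(1+617/38774) = 9383/10000 ≈ 0.938300
step 5 [5y] swap r/1=749/48025: DF=(1 − 749/48025·(0.997800+0.985800+0.955500+0.938300))/(1+749/48025) = 9251/10000 ≈ 0.925100
step 6 [6y] zero: DF = P = 4611/5000 ≈ 0.922200
step 7 [7y] bond c/1=1/16: DF=(21159/16000 − 1/16·(0.997800+0.985800+0.955500+0.938300+0.925100+0.922200))/(1+1/16) = 9079/10000 ≈ 0.907900
step 8 [8y] zero: DF = P = 1743/2000 ≈ 0.871500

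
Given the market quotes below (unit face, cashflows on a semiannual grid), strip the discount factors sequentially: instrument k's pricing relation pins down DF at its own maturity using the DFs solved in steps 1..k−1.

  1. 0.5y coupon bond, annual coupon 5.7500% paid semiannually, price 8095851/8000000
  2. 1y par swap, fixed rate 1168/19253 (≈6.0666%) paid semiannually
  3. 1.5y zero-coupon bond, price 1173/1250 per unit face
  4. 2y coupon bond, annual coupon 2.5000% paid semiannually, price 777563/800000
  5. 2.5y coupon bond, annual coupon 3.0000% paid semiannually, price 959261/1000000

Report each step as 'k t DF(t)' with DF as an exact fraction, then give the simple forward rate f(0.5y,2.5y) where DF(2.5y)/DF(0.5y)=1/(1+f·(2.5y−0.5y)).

1 1/2 9837/10000
2 1 1177/1250
3 3/2 1173/1250
4 2 4623/5000
5 5/2 8891/10000
f(0.5y,2.5y) = ((9837/10000)/(8891/10000) − 1)/(2) = 473/8891 ≈ 5.3200%

step 1 [0.5y] bond c/2=23/800: DF=(8095851/8000000 − 23/800·(0))/(1+23/800) = 9837/10000 ≈ 0.983700
step 2 [1y] swap r/2=584/19253: DF=(1 − 584/19253·(0.983700))/(1+584/19253) = 1177/1250 ≈ 0.941600
step 3 [1.5y] zero: DF = P = 1173/1250 ≈ 0.938400
step 4 [2y] bond c/2=1/80: DF=(777563/800000 − 1/80·(0.983700+0.941600+0.938400))/(1+1/80) = 4623/5000 ≈ 0.924600
step 5 [2.5y] bond c/2=3/200: DF=(959261/1000000 − 3/200·(0.983700+0.941600+0.938400+0.924600))/(1+3/200) = 8891/10000 ≈ 0.889100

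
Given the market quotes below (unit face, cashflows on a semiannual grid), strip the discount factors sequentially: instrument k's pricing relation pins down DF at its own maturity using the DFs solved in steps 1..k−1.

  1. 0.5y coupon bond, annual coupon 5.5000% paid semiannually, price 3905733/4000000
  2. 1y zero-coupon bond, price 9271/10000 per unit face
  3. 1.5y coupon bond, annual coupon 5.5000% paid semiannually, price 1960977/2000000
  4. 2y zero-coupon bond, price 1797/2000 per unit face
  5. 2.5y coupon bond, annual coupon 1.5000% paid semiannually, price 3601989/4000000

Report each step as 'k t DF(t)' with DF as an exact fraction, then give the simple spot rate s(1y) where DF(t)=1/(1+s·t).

1 1/2 9503/10000
2 1 9271/10000
3 3/2 113/125
4 2 1797/2000
5 5/2 1083/1250
s(1y) = (1/(9271/10000) − 1)/(1) = 729/9271 ≈ 7.8632%

step 1 [0.5y] bond c/2=11/400: DF=(3905733/4000000 − 11/400·(0))/(1+11/400) = 9503/10000 ≈ 0.950300
step 2 [1y] zero: DF = P = 9271/10000 ≈ 0.927100
step 3 [1.5y] bond c/2=11/400: DF=(1960977/2000000 − 11/400·(0.950300+0.927100))/(1+11/400) = 113/125 ≈ 0.904000
step 4 [2y] zero: DF = P = 1797/2000 ≈ 0.898500
step 5 [2.5y] bond c/2=3/400: DF=(3601989/4000000 − 3/400·(0.950300+0.927100+0.904000+0.898500))/(1+3/400) = 1083/1250 ≈ 0.866400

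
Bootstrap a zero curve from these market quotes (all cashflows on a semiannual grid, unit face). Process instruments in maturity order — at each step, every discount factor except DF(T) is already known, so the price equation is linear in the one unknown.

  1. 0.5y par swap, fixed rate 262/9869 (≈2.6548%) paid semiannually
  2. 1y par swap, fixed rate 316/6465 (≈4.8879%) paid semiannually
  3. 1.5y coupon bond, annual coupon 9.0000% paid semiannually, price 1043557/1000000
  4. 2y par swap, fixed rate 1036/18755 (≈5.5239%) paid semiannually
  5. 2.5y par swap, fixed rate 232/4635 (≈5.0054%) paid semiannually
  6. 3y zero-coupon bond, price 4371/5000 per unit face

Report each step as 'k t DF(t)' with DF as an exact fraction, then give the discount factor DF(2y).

step 1 [0.5y] swap r/2=131/9869: DF=(1 − 131/9869·(0))/(1+131/9869) = 9869/10000 ≈ 0.986900
step 2 [1y] swap r/2=158/6465: DF=(1 − 158/6465·(0.986900))/(1+158/6465) = 4763/5000 ≈ 0.952600
step 3 [1.5y] bond c/2=9/200: DF=(1043557/1000000 − 9/200·(0.986900+0.952600))/(1+9/200) = 9151/10000 ≈ 0.915100
step 4 [2y] swap r/2=518/18755: DF=(1 − 518/18755·(0.986900+0.952600+0.915100))/(1+518/18755) = 2241/2500 ≈ 0.896400
step 5 [2.5y] swap r/2=116/4635: DF=(1 − 116/4635·(0.986900+0.952600+0.915100+0.896400))/(1+116/4635) = 221/250 ≈ 0.884000
step 6 [3y] zero: DF = P = 4371/5000 ≈ 0.874200

1 1/2 9869/10000
2 1 4763/5000
3 3/2 9151/10000
4 2 2241/2500
5 5/2 221/250
6 3 4371/5000
DF(2y) = 2241/2500 ≈ 0.896400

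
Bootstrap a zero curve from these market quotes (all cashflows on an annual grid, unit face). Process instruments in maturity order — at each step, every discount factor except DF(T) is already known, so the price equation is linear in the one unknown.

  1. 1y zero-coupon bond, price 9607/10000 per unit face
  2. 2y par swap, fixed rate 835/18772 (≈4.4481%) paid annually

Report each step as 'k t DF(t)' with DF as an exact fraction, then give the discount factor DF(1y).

1 1 9607/10000
2 2 1833/2000
DF(1y) = 9607/10000 ≈ 0.960700

step 1 [1y] zero: DF = P = 9607/10000 ≈ 0.960700
step 2 [2y] swap r/1=835/18772: DF=(1 − 835/18772·(0.960700))/(1+835/18772) = 1833/2000 ≈ 0.916500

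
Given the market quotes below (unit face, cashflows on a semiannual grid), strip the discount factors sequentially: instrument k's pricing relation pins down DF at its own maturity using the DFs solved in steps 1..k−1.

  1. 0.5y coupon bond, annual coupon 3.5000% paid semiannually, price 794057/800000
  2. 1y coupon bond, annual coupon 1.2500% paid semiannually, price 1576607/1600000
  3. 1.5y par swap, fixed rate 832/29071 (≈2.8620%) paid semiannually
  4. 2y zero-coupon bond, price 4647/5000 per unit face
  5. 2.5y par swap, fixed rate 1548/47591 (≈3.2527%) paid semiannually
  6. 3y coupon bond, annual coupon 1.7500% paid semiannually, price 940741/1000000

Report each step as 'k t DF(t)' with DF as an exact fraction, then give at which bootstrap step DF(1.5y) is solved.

step 1 [0.5y] bond c/2=7/400: DF=(794057/800000 − 7/400·(0))/(1+7/400) = 1951/2000 ≈ 0.975500
step 2 [1y] bond c/2=1/160: DF=(1576607/1600000 − 1/160·(0.975500))/(1+1/160) = 2433/2500 ≈ 0.973200
step 3 [1.5y] swap r/2=416/29071: DF=(1 − 416/29071·(0.975500+0.973200))/(1+416/29071) = 599/625 ≈ 0.958400
step 4 [2y] zero: DF = P = 4647/5000 ≈ 0.929400
step 5 [2.5y] swap r/2=774/47591: DF=(1 − 774/47591·(0.975500+0.973200+0.958400+0.929400))/(1+774/47591) = 4613/5000 ≈ 0.922600
step 6 [3y] bond c/2=7/800: DF=(940741/1000000 − 7/800·(0.975500+0.973200+0.958400+0.929400+0.922600))/(1+7/800) = 8913/10000 ≈ 0.891300

1 1/2 1951/2000
2 1 2433/2500
3 3/2 599/625
4 2 4647/5000
5 5/2 4613/5000
6 3 8913/10000
DF(1.5y) is solved at step 3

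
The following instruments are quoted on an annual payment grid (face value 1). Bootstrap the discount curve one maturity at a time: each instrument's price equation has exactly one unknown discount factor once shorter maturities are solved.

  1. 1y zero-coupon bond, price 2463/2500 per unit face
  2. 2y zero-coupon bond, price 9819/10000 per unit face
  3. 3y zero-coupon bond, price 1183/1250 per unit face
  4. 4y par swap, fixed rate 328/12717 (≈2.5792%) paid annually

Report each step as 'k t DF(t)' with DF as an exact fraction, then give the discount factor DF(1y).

step 1 [1y] zero: DF = P = 2463/2500 ≈ 0.985200
step 2 [2y] zero: DF = P = 9819/10000 ≈ 0.981900
step 3 [3y] zero: DF = P = 1183/1250 ≈ 0.946400
step 4 [4y] swap r/1=328/12717: DF=(1 − 328/12717·(0.985200+0.981900+0.946400))/(1+328/12717) = 1127/1250 ≈ 0.901600

1 1 2463/2500
2 2 9819/10000
3 3 1183/1250
4 4 1127/1250
DF(1y) = 2463/2500 ≈ 0.985200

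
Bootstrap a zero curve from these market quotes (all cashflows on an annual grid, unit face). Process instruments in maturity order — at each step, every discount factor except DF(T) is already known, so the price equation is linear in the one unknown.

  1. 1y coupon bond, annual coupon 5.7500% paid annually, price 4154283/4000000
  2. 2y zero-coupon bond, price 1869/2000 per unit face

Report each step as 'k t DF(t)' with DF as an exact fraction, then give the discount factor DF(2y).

1 1 9821/10000
2 2 1869/2000
DF(2y) = 1869/2000 ≈ 0.934500

step 1 [1y] bond c/1=23/400: DF=(4154283/4000000 − 23/400·(0))/(1+23/400) = 9821/10000 ≈ 0.982100
step 2 [2y] zero: DF = P = 1869/2000 ≈ 0.934500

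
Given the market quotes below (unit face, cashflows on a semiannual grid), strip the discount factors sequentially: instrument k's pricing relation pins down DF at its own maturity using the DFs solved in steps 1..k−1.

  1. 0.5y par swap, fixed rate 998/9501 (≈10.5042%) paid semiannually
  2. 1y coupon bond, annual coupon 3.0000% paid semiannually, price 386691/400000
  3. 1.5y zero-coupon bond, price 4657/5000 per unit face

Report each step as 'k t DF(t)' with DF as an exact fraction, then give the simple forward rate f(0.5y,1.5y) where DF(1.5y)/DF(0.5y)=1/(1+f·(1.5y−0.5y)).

1 1/2 9501/10000
2 1 1173/1250
3 3/2 4657/5000
f(0.5y,1.5y) = ((9501/10000)/(4657/5000) − 1)/(1) = 187/9314 ≈ 2.0077%

step 1 [0.5y] swap r/2=499/9501: DF=(1 − 499/9501·(0))/(1+499/9501) = 9501/10000 ≈ 0.950100
step 2 [1y] bond c/2=3/200: DF=(386691/400000 − 3/200·(0.950100))/(1+3/200) = 1173/1250 ≈ 0.938400
step 3 [1.5y] zero: DF = P = 4657/5000 ≈ 0.931400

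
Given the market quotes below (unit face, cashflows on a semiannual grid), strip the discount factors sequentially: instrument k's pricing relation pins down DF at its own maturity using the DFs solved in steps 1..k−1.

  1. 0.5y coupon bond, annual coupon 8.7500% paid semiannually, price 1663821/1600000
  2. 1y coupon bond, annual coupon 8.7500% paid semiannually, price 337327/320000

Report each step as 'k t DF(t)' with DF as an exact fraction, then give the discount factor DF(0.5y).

step 1 [0.5y] bond c/2=7/160: DF=(1663821/1600000 − 7/160·(0))/(1+7/160) = 9963/10000 ≈ 0.996300
step 2 [1y] bond c/2=7/160: DF=(337327/320000 − 7/160·(0.996300))/(1+7/160) = 4841/5000 ≈ 0.968200

1 1/2 9963/10000
2 1 4841/5000
DF(0.5y) = 9963/10000 ≈ 0.996300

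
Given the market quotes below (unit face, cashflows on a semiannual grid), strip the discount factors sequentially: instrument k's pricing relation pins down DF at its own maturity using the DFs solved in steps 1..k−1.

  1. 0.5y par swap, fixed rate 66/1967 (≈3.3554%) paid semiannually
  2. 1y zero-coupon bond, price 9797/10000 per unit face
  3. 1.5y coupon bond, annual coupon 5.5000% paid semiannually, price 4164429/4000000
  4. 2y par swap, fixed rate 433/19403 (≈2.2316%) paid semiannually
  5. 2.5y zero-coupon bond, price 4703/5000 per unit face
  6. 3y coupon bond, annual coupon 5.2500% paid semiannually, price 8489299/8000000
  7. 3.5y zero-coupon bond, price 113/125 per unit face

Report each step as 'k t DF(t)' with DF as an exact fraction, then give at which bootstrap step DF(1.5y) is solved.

step 1 [0.5y] swap r/2=33/1967: DF=(1 − 33/1967·(0))/(1+33/1967) = 1967/2000 ≈ 0.983500
step 2 [1y] zero: DF = P = 9797/10000 ≈ 0.979700
step 3 [1.5y] bond c/2=11/400: DF=(4164429/4000000 − 11/400·(0.983500+0.979700))/(1+11/400) = 9607/10000 ≈ 0.960700
step 4 [2y] swap r/2=433/38806: DF=(1 − 433/38806·(0.983500+0.979700+0.960700))/(1+433/38806) = 9567/10000 ≈ 0.956700
step 5 [2.5y] zero: DF = P = 4703/5000 ≈ 0.940600
step 6 [3y] bond c/2=21/800: DF=(8489299/8000000 − 21/800·(0.983500+0.979700+0.960700+0.956700+0.940600))/(1+21/800) = 9107/10000 ≈ 0.910700
step 7 [3.5y] zero: DF = P = 113/125 ≈ 0.904000

1 1/2 1967/2000
2 1 9797/10000
3 3/2 9607/10000
4 2 9567/10000
5 5/2 4703/5000
6 3 9107/10000
7 7/2 113/125
DF(1.5y) is solved at step 3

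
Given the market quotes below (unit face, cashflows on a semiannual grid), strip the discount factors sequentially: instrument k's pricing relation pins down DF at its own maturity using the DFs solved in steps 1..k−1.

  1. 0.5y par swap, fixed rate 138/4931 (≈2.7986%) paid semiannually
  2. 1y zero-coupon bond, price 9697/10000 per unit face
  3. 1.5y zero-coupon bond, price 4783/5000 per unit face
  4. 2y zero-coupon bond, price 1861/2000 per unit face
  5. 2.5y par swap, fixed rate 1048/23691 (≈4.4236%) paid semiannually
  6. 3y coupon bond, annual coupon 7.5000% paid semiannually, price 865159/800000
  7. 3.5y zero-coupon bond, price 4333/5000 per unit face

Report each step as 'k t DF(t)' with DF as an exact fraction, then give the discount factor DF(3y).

1 1/2 4931/5000
2 1 9697/10000
3 3/2 4783/5000
4 2 1861/2000
5 5/2 1119/1250
6 3 8711/10000
7 7/2 4333/5000
DF(3y) = 8711/10000 ≈ 0.871100

step 1 [0.5y] swap r/2=69/4931: DF=(1 − 69/4931·(0))/(1+69/4931) = 4931/5000 ≈ 0.986200
step 2 [1y] zero: DF = P = 9697/10000 ≈ 0.969700
step 3 [1.5y] zero: DF = P = 4783/5000 ≈ 0.956600
step 4 [2y] zero: DF = P = 1861/2000 ≈ 0.930500
step 5 [2.5y] swap r/2=524/23691: DF=(1 − 524/23691·(0.986200+0.969700+0.956600+0.930500))/(1+524/23691) = 1119/1250 ≈ 0.895200
step 6 [3y] bond c/2=3/80: DF=(865159/800000 − 3/80·(0.986200+0.969700+0.956600+0.930500+0.895200))/(1+3/80) = 8711/10000 ≈ 0.871100
step 7 [3.5y] zero: DF = P = 4333/5000 ≈ 0.866600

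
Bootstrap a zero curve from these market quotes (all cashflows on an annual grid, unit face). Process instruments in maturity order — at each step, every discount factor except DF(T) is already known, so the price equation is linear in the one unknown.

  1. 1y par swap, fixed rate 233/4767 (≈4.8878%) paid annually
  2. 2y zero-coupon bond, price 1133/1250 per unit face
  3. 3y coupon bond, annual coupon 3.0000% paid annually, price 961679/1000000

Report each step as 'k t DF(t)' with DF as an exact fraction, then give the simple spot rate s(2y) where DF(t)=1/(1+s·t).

step 1 [1y] swap r/1=233/4767: DF=(1 − 233/4767·(0))/(1+233/4767) = 4767/5000 ≈ 0.953400
step 2 [2y] zero: DF = P = 1133/1250 ≈ 0.906400
step 3 [3y] bond c/1=3/100: DF=(961679/1000000 − 3/100·(0.953400+0.906400))/(1+3/100) = 1759/2000 ≈ 0.879500

1 1 4767/5000
2 2 1133/1250
3 3 1759/2000
s(2y) = (1/(1133/1250) − 1)/(2) = 117/2266 ≈ 5.1633%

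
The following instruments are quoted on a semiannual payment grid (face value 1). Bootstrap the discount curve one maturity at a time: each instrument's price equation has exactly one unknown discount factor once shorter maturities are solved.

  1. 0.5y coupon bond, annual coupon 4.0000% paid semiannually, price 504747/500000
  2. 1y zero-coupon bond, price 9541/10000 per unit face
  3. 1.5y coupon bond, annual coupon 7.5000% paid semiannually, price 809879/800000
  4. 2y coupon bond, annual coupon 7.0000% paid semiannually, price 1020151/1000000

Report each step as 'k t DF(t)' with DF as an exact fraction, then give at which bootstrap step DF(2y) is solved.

step 1 [0.5y] bond c/2=1/50: DF=(504747/500000 − 1/50·(0))/(1+1/50) = 9897/10000 ≈ 0.989700
step 2 [1y] zero: DF = P = 9541/10000 ≈ 0.954100
step 3 [1.5y] bond c/2=3/80: DF=(809879/800000 − 3/80·(0.989700+0.954100))/(1+3/80) = 1811/2000 ≈ 0.905500
step 4 [2y] bond c/2=7/200: DF=(1020151/1000000 − 7/200·(0.989700+0.954100+0.905500))/(1+7/200) = 8893/10000 ≈ 0.889300

1 1/2 9897/10000
2 1 9541/10000
3 3/2 1811/2000
4 2 8893/10000
DF(2y) is solved at step 4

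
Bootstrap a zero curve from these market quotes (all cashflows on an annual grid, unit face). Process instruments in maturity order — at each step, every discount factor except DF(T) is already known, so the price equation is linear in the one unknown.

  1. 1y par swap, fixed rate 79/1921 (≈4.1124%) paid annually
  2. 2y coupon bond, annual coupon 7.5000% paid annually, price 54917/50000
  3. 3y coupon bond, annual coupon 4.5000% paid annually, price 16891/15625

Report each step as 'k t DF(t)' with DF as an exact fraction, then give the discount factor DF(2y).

1 1 1921/2000
2 2 9547/10000
3 3 119/125
DF(2y) = 9547/10000 ≈ 0.954700

step 1 [1y] swap r/1=79/1921: DF=(1 − 79/1921·(0))/(1+79/1921) = 1921/2000 ≈ 0.960500
step 2 [2y] bond c/1=3/40: DF=(54917/50000 − 3/40·(0.960500))/(1+3/40) = 9547/10000 ≈ 0.954700
step 3 [3y] bond c/1=9/200: DF=(16891/15625 − 9/200·(0.960500+0.954700))/(1+9/200) = 119/125 ≈ 0.952000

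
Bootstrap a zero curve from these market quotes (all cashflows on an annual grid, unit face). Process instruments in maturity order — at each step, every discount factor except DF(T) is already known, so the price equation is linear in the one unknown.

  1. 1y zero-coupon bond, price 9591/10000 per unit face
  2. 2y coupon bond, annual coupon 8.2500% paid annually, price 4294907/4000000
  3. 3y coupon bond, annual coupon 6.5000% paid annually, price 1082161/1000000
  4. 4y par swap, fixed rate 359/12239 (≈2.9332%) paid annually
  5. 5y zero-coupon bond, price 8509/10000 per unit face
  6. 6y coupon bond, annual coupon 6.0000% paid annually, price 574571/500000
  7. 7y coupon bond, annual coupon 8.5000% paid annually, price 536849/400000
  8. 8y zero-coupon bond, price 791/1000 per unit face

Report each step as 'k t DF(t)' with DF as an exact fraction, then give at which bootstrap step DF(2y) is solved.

step 1 [1y] zero: DF = P = 9591/10000 ≈ 0.959100
step 2 [2y] bond c/1=33/400: DF=(4294907/4000000 − 33/400·(0.959100))/(1+33/400) = 2297/2500 ≈ 0.918800
step 3 [3y] bond c/1=13/200: DF=(1082161/1000000 − 13/200·(0.959100+0.918800))/(1+13/200) = 1803/2000 ≈ 0.901500
step 4 [4y] swap r/1=359/12239: DF=(1 − 359/12239·(0.959100+0.918800+0.901500))/(1+359/12239) = 8923/10000 ≈ 0.892300
step 5 [5y] zero: DF = P = 8509/10000 ≈ 0.850900
step 6 [6y] bond c/1=3/50: DF=(574571/500000 − 3/50·(0.959100+0.918800+0.901500+0.892300+0.850900))/(1+3/50) = 8281/10000 ≈ 0.828100
step 7 [7y] bond c/1=17/200: DF=(536849/400000 − 17/200·(0.959100+0.918800+0.901500+0.892300+0.850900+0.828100))/(1+17/200) = 4089/5000 ≈ 0.817800
step 8 [8y] zero: DF = P = 791/1000 ≈ 0.791000

1 1 9591/10000
2 2 2297/2500
3 3 1803/2000
4 4 8923/10000
5 5 8509/10000
6 6 8281/10000
7 7 4089/5000
8 8 791/1000
DF(2y) is solved at step 2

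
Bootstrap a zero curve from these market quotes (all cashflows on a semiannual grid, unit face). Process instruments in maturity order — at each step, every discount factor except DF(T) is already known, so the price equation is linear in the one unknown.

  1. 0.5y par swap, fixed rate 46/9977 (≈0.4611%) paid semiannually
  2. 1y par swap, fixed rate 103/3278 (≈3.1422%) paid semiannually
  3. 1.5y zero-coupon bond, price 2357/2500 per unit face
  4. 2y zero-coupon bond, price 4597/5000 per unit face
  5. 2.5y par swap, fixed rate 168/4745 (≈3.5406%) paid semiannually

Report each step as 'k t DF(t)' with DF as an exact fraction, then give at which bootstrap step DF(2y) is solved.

1 1/2 9977/10000
2 1 9691/10000
3 3/2 2357/2500
4 2 4597/5000
5 5/2 229/250
DF(2y) is solved at step 4

step 1 [0.5y] swap r/2=23/9977: DF=(1 − 23/9977·(0))/(1+23/9977) = 9977/10000 ≈ 0.997700
step 2 [1y] swap r/2=103/6556: DF=(1 − 103/6556·(0.997700))/(1+103/6556) = 9691/10000 ≈ 0.969100
step 3 [1.5y] zero: DF = P = 2357/2500 ≈ 0.942800
step 4 [2y] zero: DF = P = 4597/5000 ≈ 0.919400
step 5 [2.5y] swap r/2=84/4745: DF=(1 − 84/4745·(0.997700+0.969100+0.942800+0.919400))/(1+84/4745) = 229/250 ≈ 0.916000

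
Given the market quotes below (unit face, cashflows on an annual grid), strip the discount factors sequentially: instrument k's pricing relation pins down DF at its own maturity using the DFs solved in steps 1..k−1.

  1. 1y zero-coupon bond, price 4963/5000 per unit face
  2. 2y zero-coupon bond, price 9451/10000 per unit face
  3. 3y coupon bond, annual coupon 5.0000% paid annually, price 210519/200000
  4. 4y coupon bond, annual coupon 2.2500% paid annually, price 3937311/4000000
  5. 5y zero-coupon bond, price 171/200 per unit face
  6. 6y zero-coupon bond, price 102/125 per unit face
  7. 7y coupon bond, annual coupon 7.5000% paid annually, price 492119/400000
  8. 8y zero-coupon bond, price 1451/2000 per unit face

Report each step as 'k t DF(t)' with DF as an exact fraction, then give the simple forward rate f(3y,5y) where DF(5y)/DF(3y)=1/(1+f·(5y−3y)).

step 1 [1y] zero: DF = P = 4963/5000 ≈ 0.992600
step 2 [2y] zero: DF = P = 9451/10000 ≈ 0.945100
step 3 [3y] bond c/1=1/20: DF=(210519/200000 − 1/20·(0.992600+0.945100))/(1+1/20) = 4551/5000 ≈ 0.910200
step 4 [4y] bond c/1=9/400: DF=(3937311/4000000 − 9/400·(0.992600+0.945100+0.910200))/(1+9/400) = 9/10 ≈ 0.900000
step 5 [5y] zero: DF = P = 171/200 ≈ 0.855000
step 6 [6y] zero: DF = P = 102/125 ≈ 0.816000
step 7 [7y] bond c/1=3/40: DF=(492119/400000 − 3/40·(0.992600+0.945100+0.910200+0.900000+0.855000+0.816000))/(1+3/40) = 479/625 ≈ 0.766400
step 8 [8y] zero: DF = P = 1451/2000 ≈ 0.725500

1 1 4963/5000
2 2 9451/10000
3 3 4551/5000
4 4 9/10
5 5 171/200
6 6 102/125
7 7 479/625
8 8 1451/2000
f(3y,5y) = ((4551/5000)/(171/200) − 1)/(2) = 46/1425 ≈ 3.2281%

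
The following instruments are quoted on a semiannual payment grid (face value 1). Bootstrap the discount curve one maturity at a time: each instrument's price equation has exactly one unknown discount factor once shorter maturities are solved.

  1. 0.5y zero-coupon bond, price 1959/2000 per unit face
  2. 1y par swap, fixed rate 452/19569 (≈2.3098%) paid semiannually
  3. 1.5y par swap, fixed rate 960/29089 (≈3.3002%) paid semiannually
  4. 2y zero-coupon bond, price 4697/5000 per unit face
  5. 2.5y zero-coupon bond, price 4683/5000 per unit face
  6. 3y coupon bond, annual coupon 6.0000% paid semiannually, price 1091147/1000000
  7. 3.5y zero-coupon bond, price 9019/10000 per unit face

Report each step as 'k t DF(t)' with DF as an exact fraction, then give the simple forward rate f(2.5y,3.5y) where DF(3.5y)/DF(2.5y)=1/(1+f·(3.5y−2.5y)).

1 1/2 1959/2000
2 1 4887/5000
3 3/2 119/125
4 2 4697/5000
5 5/2 4683/5000
6 3 23/25
7 7/2 9019/10000
f(2.5y,3.5y) = ((4683/5000)/(9019/10000) − 1)/(1) = 347/9019 ≈ 3.8474%

step 1 [0.5y] zero: DF = P = 1959/2000 ≈ 0.979500
step 2 [1y] swap r/2=226/19569: DF=(1 − 226/19569·(0.979500))/(1+226/19569) = 4887/5000 ≈ 0.977400
step 3 [1.5y] swap r/2=480/29089: DF=(1 − 480/29089·(0.979500+0.977400))/(1+480/29089) = 119/125 ≈ 0.952000
step 4 [2y] zero: DF = P = 4697/5000 ≈ 0.939400
step 5 [2.5y] zero: DF = P = 4683/5000 ≈ 0.936600
step 6 [3y] bond c/2=3/100: DF=(1091147/1000000 − 3/100·(0.979500+0.977400+0.952000+0.939400+0.936600))/(1+3/100) = 23/25 ≈ 0.920000
step 7 [3.5y] zero: DF = P = 9019/10000 ≈ 0.901900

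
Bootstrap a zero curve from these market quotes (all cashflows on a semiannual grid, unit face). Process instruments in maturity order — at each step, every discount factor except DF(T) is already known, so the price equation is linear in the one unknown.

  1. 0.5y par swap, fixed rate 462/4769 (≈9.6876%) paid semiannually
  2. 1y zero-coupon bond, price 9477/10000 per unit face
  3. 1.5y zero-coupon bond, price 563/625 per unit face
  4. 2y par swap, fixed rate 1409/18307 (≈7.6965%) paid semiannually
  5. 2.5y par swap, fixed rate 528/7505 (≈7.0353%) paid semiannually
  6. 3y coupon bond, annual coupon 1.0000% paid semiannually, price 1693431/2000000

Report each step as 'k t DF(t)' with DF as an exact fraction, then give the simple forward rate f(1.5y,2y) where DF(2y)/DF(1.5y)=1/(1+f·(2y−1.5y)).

step 1 [0.5y] swap r/2=231/4769: DF=(1 − 231/4769·(0))/(1+231/4769) = 4769/5000 ≈ 0.953800
step 2 [1y] zero: DF = P = 9477/10000 ≈ 0.947700
step 3 [1.5y] zero: DF = P = 563/625 ≈ 0.900800
step 4 [2y] swap r/2=1409/36614: DF=(1 − 1409/36614·(0.953800+0.947700+0.900800))/(1+1409/36614) = 8591/10000 ≈ 0.859100
step 5 [2.5y] swap r/2=264/7505: DF=(1 − 264/7505·(0.953800+0.947700+0.900800+0.859100))/(1+264/7505) = 526/625 ≈ 0.841600
step 6 [3y] bond c/2=1/200: DF=(1693431/2000000 − 1/200·(0.953800+0.947700+0.900800+0.859100+0.841600))/(1+1/200) = 8201/10000 ≈ 0.820100

1 1/2 4769/5000
2 1 9477/10000
3 3/2 563/625
4 2 8591/10000
5 5/2 526/625
6 3 8201/10000
f(1.5y,2y) = ((563/625)/(8591/10000) − 1)/(1/2) = 834/8591 ≈ 9.7078%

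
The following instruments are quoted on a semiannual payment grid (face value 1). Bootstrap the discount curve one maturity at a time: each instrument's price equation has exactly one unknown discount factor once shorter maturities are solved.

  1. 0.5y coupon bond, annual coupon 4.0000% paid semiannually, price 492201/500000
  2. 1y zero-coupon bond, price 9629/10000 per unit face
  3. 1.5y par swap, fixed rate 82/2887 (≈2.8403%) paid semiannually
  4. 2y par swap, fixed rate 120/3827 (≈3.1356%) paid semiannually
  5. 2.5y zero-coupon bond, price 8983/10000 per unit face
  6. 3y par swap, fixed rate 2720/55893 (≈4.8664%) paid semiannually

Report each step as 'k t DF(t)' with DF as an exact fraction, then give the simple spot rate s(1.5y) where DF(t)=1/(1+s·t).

1 1/2 9651/10000
2 1 9629/10000
3 3/2 959/1000
4 2 47/50
5 5/2 8983/10000
6 3 108/125
s(1.5y) = (1/(959/1000) − 1)/(3/2) = 82/2877 ≈ 2.8502%

step 1 [0.5y] bond c/2=1/50: DF=(492201/500000 − 1/50·(0))/(1+1/50) = 9651/10000 ≈ 0.965100
step 2 [1y] zero: DF = P = 9629/10000 ≈ 0.962900
step 3 [1.5y] swap r/2=41/2887: DF=(1 − 41/2887·(0.965100+0.962900))/(1+41/2887) = 959/1000 ≈ 0.959000
step 4 [2y] swap r/2=60/3827: DF=(1 − 60/3827·(0.965100+0.962900+0.959000))/(1+60/3827) = 47/50 ≈ 0.940000
step 5 [2.5y] zero: DF = P = 8983/10000 ≈ 0.898300
step 6 [3y] swap r/2=1360/55893: DF=(1 − 1360/55893·(0.965100+0.962900+0.959000+0.940000+0.898300))/(1+1360/55893) = 108/125 ≈ 0.864000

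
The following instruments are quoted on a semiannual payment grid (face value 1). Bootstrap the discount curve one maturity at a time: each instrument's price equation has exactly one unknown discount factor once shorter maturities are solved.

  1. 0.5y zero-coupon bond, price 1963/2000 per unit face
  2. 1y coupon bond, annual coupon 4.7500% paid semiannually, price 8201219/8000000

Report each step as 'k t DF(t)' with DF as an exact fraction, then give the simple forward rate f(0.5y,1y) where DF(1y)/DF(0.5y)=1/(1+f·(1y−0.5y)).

step 1 [0.5y] zero: DF = P = 1963/2000 ≈ 0.981500
step 2 [1y] bond c/2=19/800: DF=(8201219/8000000 − 19/800·(0.981500))/(1+19/800) = 4893/5000 ≈ 0.978600

1 1/2 1963/2000
2 1 4893/5000
f(0.5y,1y) = ((1963/2000)/(4893/5000) − 1)/(1/2) = 29/4893 ≈ 0.5927%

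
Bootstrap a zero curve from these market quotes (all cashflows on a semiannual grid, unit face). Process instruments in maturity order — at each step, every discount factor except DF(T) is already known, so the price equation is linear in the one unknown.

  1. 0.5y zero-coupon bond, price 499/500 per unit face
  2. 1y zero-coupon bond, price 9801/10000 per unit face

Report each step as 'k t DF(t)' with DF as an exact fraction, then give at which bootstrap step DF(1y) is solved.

step 1 [0.5y] zero: DF = P = 499/500 ≈ 0.998000
step 2 [1y] zero: DF = P = 9801/10000 ≈ 0.980100

1 1/2 499/500
2 1 9801/10000
DF(1y) is solved at step 2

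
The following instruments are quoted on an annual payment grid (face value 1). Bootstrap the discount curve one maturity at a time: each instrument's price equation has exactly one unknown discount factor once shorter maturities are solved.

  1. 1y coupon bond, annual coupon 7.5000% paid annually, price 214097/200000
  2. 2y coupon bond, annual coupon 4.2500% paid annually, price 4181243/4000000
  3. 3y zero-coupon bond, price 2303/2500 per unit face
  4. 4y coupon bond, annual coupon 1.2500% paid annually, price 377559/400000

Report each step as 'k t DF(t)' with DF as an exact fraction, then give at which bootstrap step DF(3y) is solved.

1 1 4979/5000
2 2 9621/10000
3 3 2303/2500
4 4 8967/10000
DF(3y) is solved at step 3

step 1 [1y] bond c/1=3/40: DF=(214097/200000 − 3/40·(0))/(1+3/40) = 4979/5000 ≈ 0.995800
step 2 [2y] bond c/1=17/400: DF=(4181243/4000000 − 17/400·(0.995800))/(1+17/400) = 9621/10000 ≈ 0.962100
step 3 [3y] zero: DF = P = 2303/2500 ≈ 0.921200
step 4 [4y] bond c/1=1/80: DF=(377559/400000 − 1/80·(0.995800+0.962100+0.921200))/(1+1/80) = 8967/10000 ≈ 0.896700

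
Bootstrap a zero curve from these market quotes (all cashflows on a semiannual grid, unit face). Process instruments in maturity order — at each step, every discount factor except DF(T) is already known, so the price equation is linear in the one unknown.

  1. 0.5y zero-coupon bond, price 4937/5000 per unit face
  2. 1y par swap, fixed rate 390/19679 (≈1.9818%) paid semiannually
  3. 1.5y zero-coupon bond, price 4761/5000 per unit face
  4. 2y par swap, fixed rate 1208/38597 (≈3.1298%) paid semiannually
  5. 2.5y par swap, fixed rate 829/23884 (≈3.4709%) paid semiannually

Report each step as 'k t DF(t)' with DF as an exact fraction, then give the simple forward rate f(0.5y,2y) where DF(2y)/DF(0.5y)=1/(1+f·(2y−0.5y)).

step 1 [0.5y] zero: DF = P = 4937/5000 ≈ 0.987400
step 2 [1y] swap r/2=195/19679: DF=(1 − 195/19679·(0.987400))/(1+195/19679) = 1961/2000 ≈ 0.980500
step 3 [1.5y] zero: DF = P = 4761/5000 ≈ 0.952200
step 4 [2y] swap r/2=604/38597: DF=(1 − 604/38597·(0.987400+0.980500+0.952200))/(1+604/38597) = 2349/2500 ≈ 0.939600
step 5 [2.5y] swap r/2=829/47768: DF=(1 − 829/47768·(0.987400+0.980500+0.952200+0.939600))/(1+829/47768) = 9171/10000 ≈ 0.917100

1 1/2 4937/5000
2 1 1961/2000
3 3/2 4761/5000
4 2 2349/2500
5 5/2 9171/10000
f(0.5y,2y) = ((4937/5000)/(2349/2500) − 1)/(3/2) = 239/7047 ≈ 3.3915%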